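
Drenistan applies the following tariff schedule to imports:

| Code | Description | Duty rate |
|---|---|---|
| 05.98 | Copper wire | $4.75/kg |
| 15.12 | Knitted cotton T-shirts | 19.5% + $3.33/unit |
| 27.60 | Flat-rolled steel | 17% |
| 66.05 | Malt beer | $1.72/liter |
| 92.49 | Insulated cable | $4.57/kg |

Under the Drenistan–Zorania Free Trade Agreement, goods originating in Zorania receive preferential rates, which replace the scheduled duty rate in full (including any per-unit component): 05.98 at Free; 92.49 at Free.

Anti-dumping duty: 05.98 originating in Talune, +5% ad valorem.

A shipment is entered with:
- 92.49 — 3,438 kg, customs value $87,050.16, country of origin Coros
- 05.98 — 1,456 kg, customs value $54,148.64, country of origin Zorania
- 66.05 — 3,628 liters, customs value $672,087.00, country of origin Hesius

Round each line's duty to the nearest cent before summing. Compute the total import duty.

Line 1 (92.49, Coros, 3,438 kg, $87,050.16):
Base rate for 92.49 is $4.57/kg.
92.49 has an FTA preferential rate, but origin Coros is not Zorania; base rate stands.
Duty = 3,438 × $4.57 = $15,711.66.
Line 2 (05.98, Zorania, 1,456 kg, $54,148.64):
Base rate for 05.98 is $4.75/kg.
Origin Zorania qualifies under the Drenistan–Zorania agreement and 05.98 is covered: preferential rate Free applies instead.
The additional-duty order on 05.98 targets Talune, not Zorania; it does not apply.
Duty = $54,148.64 × 0% = $0.00.
Line 3 (66.05, Hesius, 3,628 liters, $672,087.00):
Base rate for 66.05 is $1.72/liter.
Duty = 3,628 × $1.72 = $6,240.16.
Total = $15,711.66 + $0.00 + $6,240.16 = $21,951.82.

$21,951.82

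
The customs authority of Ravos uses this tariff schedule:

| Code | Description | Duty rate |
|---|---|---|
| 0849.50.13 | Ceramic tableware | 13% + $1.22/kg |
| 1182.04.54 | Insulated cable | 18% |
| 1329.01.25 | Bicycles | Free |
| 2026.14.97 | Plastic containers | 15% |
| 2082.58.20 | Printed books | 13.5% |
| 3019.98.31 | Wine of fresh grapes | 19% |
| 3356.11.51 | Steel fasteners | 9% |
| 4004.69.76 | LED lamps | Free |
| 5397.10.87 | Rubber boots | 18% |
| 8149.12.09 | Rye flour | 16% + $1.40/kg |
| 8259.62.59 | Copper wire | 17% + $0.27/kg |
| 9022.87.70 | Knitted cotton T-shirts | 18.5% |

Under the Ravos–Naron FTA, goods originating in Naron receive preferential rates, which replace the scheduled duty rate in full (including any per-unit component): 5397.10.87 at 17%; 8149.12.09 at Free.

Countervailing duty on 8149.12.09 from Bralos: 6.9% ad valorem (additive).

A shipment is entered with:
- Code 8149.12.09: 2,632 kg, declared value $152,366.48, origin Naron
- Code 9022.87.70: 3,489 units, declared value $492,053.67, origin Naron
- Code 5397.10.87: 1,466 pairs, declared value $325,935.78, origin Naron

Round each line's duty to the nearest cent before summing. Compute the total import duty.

$146,439.01

Line 1 (8149.12.09, Naron, 2,632 kg, $152,366.48):
Base rate for 8149.12.09 is 16% + $1.40/kg.
Origin Naron qualifies under the Ravos–Naron agreement and 8149.12.09 is covered: preferential rate Free applies instead.
The additional-duty order on 8149.12.09 targets Bralos, not Naron; it does not apply.
Duty = $152,366.48 × 0% = $0.00.
Line 2 (9022.87.70, Naron, 3,489 units, $492,053.67):
Base rate for 9022.87.70 is 18.5%.
Origin Naron is the FTA partner but 9022.87.70 is not on the preference list; base rate stands.
Duty = $492,053.67 × 18.5% = $91,029.93.
Line 3 (5397.10.87, Naron, 1,466 pairs, $325,935.78):
Base rate for 5397.10.87 is 18%.
Origin Naron qualifies under the Ravos–Naron agreement and 5397.10.87 is covered: preferential rate 17% applies instead.
Duty = $325,935.78 × 17% = $55,409.08.
Total = $0.00 + $91,029.93 + $55,409.08 = $146,439.01.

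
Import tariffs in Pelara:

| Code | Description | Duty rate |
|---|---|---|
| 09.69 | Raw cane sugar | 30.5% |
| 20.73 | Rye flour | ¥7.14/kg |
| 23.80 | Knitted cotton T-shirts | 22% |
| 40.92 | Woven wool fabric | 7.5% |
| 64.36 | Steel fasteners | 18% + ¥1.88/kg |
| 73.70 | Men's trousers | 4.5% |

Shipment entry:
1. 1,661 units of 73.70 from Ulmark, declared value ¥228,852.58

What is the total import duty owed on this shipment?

Line 1 (73.70, Ulmark, 1,661 units, ¥228,852.58):
Base rate for 73.70 is 4.5%.
Duty = ¥228,852.58 × 4.5% = ¥10,298.37.

¥10,298.37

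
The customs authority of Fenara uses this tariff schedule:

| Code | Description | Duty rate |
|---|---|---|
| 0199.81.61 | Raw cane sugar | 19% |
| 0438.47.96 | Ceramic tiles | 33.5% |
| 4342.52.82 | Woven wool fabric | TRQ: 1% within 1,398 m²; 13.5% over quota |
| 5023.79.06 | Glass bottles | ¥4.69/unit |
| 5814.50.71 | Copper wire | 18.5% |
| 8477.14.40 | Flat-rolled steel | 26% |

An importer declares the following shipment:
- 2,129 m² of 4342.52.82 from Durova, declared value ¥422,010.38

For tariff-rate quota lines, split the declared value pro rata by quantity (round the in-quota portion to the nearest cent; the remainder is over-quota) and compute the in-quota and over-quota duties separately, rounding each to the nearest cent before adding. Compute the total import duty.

Line 1 (4342.52.82, Durova, 2,129 m², ¥422,010.38):
Code 4342.52.82 is under a tariff-rate quota (threshold 1,398 m²). In-quota: 1,398 m² at 1%; over-quota: 731 m² at 13.5%.
Pro-rata value split: in-quota = ¥422,010.38 × 1,398/2,129 = ¥277,111.56; over-quota = ¥422,010.38 − ¥277,111.56 = ¥144,898.82.
In-quota duty = ¥277,111.56 × 1% = ¥2,771.12. Over-quota duty = ¥144,898.82 × 13.5% = ¥19,561.34.
Line duty = ¥2,771.12 + ¥19,561.34 = ¥22,332.46.

¥22,332.46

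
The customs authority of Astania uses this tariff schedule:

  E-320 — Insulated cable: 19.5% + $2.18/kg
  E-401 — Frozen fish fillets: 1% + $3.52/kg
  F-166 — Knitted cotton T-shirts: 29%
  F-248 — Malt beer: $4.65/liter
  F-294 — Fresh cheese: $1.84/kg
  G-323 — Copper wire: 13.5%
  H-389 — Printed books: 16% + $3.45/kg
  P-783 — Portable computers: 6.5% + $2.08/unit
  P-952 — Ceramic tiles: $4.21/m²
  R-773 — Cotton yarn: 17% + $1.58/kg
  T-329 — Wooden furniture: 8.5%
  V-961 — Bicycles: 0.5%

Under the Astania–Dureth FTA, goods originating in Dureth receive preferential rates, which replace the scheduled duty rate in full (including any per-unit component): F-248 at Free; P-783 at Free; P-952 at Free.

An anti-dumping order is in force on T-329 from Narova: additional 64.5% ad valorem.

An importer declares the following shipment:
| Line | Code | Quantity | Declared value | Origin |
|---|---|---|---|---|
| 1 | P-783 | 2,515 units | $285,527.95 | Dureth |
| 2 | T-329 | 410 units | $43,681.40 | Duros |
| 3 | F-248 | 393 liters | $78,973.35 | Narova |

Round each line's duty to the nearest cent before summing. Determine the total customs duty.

Line 1 (P-783, Dureth, 2,515 units, $285,527.95):
Base rate for P-783 is 6.5% + $2.08/unit.
Origin Dureth qualifies under the Astania–Dureth agreement and P-783 is covered: preferential rate Free applies instead.
Duty = $285,527.95 × 0% = $0.00.
Line 2 (T-329, Duros, 410 units, $43,681.40):
Base rate for T-329 is 8.5%.
The additional-duty order on T-329 targets Narova, not Duros; it does not apply.
Duty = $43,681.40 × 8.5% = $3,712.92.
Line 3 (F-248, Narova, 393 liters, $78,973.35):
Base rate for F-248 is $4.65/liter.
F-248 has an FTA preferential rate, but origin Narova is not Dureth; base rate stands.
Duty = 393 × $4.65 = $1,827.45.
Total = $0.00 + $3,712.92 + $1,827.45 = $5,540.37.

$5,540.37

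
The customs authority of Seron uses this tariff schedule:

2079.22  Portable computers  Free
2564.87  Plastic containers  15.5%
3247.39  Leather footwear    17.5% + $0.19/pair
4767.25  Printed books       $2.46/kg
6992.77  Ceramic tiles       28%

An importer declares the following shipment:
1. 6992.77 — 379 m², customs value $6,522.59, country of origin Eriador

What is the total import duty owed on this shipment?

$1,826.33

Line 1 (6992.77, Eriador, 379 m², $6,522.59):
Base rate for 6992.77 is 28%.
Duty = $6,522.59 × 28% = $1,826.33.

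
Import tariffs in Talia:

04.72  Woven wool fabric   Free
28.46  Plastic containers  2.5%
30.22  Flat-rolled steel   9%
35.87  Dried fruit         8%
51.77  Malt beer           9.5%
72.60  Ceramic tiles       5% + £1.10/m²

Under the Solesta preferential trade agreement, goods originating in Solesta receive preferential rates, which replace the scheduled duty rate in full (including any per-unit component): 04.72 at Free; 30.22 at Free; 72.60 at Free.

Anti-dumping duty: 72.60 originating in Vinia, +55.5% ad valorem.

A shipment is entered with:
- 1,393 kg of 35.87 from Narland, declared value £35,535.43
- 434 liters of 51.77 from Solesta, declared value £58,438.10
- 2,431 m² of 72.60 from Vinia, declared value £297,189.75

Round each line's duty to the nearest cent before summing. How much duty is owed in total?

£190,868.35

Line 1 (35.87, Narland, 1,393 kg, £35,535.43):
Base rate for 35.87 is 8%.
Duty = £35,535.43 × 8% = £2,842.83.
Line 2 (51.77, Solesta, 434 liters, £58,438.10):
Base rate for 51.77 is 9.5%.
Origin Solesta is the FTA partner but 51.77 is not on the preference list; base rate stands.
Duty = £58,438.10 × 9.5% = £5,551.62.
Line 3 (72.60, Vinia, 2,431 m², £297,189.75):
Base rate for 72.60 is 5% + £1.10/m².
72.60 has an FTA preferential rate, but origin Vinia is not Solesta; base rate stands.
Additional duty on 72.60 from Vinia: +55.5%. Applied ad valorem rate: 5% + 55.5% = 60.5%.
Duty = £297,189.75 × 60.5% + 2,431 × £1.10 = £182,473.90.
Total = £2,842.83 + £5,551.62 + £182,473.90 = £190,868.35.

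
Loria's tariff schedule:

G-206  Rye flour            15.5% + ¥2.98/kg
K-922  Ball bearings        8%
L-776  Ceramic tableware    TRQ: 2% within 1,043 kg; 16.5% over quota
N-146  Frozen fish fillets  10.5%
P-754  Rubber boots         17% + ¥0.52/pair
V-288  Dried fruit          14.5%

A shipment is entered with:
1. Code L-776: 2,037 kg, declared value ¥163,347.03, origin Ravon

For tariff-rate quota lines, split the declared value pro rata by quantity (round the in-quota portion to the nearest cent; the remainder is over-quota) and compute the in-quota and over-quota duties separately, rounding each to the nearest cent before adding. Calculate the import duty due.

Line 1 (L-776, Ravon, 2,037 kg, ¥163,347.03):
Code L-776 is under a tariff-rate quota (threshold 1,043 kg). In-quota: 1,043 kg at 2%; over-quota: 994 kg at 16.5%.
Pro-rata value split: in-quota = ¥163,347.03 × 1,043/2,037 = ¥83,638.17; over-quota = ¥163,347.03 − ¥83,638.17 = ¥79,708.86.
In-quota duty = ¥83,638.17 × 2% = ¥1,672.76. Over-quota duty = ¥79,708.86 × 16.5% = ¥13,151.96.
Line duty = ¥1,672.76 + ¥13,151.96 = ¥14,824.72.

¥14,824.72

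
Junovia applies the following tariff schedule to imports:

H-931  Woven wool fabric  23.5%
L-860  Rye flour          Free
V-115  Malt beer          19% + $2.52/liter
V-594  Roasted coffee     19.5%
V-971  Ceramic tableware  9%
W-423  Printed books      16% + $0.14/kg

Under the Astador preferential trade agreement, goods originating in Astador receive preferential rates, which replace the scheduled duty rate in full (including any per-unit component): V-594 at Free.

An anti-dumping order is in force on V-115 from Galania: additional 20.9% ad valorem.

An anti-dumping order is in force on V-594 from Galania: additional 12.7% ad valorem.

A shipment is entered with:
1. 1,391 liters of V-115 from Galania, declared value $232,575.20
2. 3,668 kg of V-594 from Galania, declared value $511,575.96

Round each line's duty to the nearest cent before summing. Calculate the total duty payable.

Line 1 (V-115, Galania, 1,391 liters, $232,575.20):
Base rate for V-115 is 19% + $2.52/liter.
Additional duty on V-115 from Galania: +20.9%. Applied ad valorem rate: 19% + 20.9% = 39.9%.
Duty = $232,575.20 × 39.9% + 1,391 × $2.52 = $96,302.82.
Line 2 (V-594, Galania, 3,668 kg, $511,575.96):
Base rate for V-594 is 19.5%.
V-594 has an FTA preferential rate, but origin Galania is not Astador; base rate stands.
Additional duty on V-594 from Galania: +12.7%. Applied ad valorem rate: 19.5% + 12.7% = 32.2%.
Duty = $511,575.96 × 32.2% = $164,727.46.
Total = $96,302.82 + $164,727.46 = $261,030.28.

$261,030.28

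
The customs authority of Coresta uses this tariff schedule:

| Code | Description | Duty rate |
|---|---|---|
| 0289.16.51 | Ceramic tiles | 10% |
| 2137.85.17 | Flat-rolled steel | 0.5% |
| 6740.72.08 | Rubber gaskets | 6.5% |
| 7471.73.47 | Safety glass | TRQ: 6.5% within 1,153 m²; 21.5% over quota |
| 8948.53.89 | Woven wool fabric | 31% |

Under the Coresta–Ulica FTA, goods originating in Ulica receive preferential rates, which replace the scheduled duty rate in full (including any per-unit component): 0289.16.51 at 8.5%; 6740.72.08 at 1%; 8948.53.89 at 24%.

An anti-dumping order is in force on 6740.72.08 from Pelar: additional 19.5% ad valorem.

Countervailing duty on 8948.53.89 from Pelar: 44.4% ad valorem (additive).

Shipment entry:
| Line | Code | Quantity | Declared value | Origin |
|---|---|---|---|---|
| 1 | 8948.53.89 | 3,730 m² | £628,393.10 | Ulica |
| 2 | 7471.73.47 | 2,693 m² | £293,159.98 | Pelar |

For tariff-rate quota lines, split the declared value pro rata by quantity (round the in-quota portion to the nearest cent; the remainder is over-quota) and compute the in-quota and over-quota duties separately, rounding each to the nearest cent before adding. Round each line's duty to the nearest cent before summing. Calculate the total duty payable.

£195,016.40

Line 1 (8948.53.89, Ulica, 3,730 m², £628,393.10):
Base rate for 8948.53.89 is 31%.
Origin Ulica qualifies under the Coresta–Ulica agreement and 8948.53.89 is covered: preferential rate 24% applies instead.
The additional-duty order on 8948.53.89 targets Pelar, not Ulica; it does not apply.
Duty = £628,393.10 × 24% = £150,814.34.
Line 2 (7471.73.47, Pelar, 2,693 m², £293,159.98):
Code 7471.73.47 is under a tariff-rate quota (threshold 1,153 m²). In-quota: 1,153 m² at 6.5%; over-quota: 1,540 m² at 21.5%.
Pro-rata value split: in-quota = £293,159.98 × 1,153/2,693 = £125,515.58; over-quota = £293,159.98 − £125,515.58 = £167,644.40.
In-quota duty = £125,515.58 × 6.5% = £8,158.51. Over-quota duty = £167,644.40 × 21.5% = £36,043.55.
Line duty = £8,158.51 + £36,043.55 = £44,202.06.
Total = £150,814.34 + £44,202.06 = £195,016.40.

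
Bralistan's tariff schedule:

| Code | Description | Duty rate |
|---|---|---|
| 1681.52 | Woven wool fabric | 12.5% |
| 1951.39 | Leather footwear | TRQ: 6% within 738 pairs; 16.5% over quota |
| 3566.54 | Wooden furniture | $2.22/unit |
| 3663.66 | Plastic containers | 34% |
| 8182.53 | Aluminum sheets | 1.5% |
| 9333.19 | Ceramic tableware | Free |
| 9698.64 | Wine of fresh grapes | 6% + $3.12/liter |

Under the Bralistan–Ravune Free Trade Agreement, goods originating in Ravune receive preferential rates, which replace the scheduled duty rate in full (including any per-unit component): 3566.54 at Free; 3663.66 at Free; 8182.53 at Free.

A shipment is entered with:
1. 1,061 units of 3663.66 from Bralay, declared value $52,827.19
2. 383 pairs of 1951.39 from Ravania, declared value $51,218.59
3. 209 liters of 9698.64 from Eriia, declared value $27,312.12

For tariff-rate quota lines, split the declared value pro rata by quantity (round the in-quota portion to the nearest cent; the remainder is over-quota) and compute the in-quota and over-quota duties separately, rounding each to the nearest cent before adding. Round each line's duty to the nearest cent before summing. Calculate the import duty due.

$23,325.17

Line 1 (3663.66, Bralay, 1,061 units, $52,827.19):
Base rate for 3663.66 is 34%.
3663.66 has an FTA preferential rate, but origin Bralay is not Ravune; base rate stands.
Duty = $52,827.19 × 34% = $17,961.24.
Line 2 (1951.39, Ravania, 383 pairs, $51,218.59):
Code 1951.39 is under a tariff-rate quota (threshold 738 pairs). Quantity 383 pairs is within the quota, so the in-quota rate 6% applies to the full value.
Duty = $51,218.59 × 6% = $3,073.12.
Line 3 (9698.64, Eriia, 209 liters, $27,312.12):
Base rate for 9698.64 is 6% + $3.12/liter.
Duty = $27,312.12 × 6% + 209 × $3.12 = $2,290.81.
Total = $17,961.24 + $3,073.12 + $2,290.81 = $23,325.17.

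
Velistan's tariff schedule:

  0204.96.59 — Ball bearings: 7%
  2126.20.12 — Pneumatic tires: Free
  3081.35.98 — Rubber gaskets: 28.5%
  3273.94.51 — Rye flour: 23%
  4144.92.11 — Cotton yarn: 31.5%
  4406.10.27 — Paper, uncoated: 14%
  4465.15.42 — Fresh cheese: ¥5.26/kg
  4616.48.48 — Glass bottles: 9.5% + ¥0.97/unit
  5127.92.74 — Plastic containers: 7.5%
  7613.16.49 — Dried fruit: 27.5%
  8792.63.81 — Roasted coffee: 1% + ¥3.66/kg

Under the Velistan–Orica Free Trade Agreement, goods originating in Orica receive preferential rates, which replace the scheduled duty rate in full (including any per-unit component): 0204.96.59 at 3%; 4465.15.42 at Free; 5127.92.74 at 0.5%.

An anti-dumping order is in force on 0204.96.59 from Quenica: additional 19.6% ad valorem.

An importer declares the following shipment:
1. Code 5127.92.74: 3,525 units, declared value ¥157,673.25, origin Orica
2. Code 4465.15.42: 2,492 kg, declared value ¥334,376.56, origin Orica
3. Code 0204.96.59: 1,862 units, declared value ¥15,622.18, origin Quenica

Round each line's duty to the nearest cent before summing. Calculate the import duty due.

Line 1 (5127.92.74, Orica, 3,525 units, ¥157,673.25):
Base rate for 5127.92.74 is 7.5%.
Origin Orica qualifies under the Velistan–Orica agreement and 5127.92.74 is covered: preferential rate 0.5% applies instead.
Duty = ¥157,673.25 × 0.5% = ¥788.37.
Line 2 (4465.15.42, Orica, 2,492 kg, ¥334,376.56):
Base rate for 4465.15.42 is ¥5.26/kg.
Origin Orica qualifies under the Velistan–Orica agreement and 4465.15.42 is covered: preferential rate Free applies instead.
Duty = ¥334,376.56 × 0% = ¥0.00.
Line 3 (0204.96.59, Quenica, 1,862 units, ¥15,622.18):
Base rate for 0204.96.59 is 7%.
0204.96.59 has an FTA preferential rate, but origin Quenica is not Orica; base rate stands.
Additional duty on 0204.96.59 from Quenica: +19.6%. Applied ad valorem rate: 7% + 19.6% = 26.6%.
Duty = ¥15,622.18 × 26.6% = ¥4,155.50.
Total = ¥788.37 + ¥0.00 + ¥4,155.50 = ¥4,943.87.

¥4,943.87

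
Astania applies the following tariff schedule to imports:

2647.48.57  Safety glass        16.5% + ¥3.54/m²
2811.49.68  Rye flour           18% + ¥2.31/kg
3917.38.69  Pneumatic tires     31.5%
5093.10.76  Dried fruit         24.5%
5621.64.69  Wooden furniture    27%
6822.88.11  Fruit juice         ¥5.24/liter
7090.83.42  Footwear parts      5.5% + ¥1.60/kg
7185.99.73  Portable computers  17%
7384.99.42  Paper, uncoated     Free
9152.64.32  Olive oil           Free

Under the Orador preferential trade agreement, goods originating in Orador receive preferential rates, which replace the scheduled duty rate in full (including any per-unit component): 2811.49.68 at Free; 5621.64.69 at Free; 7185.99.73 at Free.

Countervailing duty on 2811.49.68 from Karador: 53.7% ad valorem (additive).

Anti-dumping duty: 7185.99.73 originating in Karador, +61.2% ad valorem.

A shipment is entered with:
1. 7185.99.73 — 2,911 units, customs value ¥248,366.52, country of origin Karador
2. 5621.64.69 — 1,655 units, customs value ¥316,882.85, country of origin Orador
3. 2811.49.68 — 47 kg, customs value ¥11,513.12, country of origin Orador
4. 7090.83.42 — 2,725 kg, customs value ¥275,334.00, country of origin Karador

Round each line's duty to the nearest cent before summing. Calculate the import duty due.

Line 1 (7185.99.73, Karador, 2,911 units, ¥248,366.52):
Base rate for 7185.99.73 is 17%.
7185.99.73 has an FTA preferential rate, but origin Karador is not Orador; base rate stands.
Additional duty on 7185.99.73 from Karador: +61.2%. Applied ad valorem rate: 17% + 61.2% = 78.2%.
Duty = ¥248,366.52 × 78.2% = ¥194,222.62.
Line 2 (5621.64.69, Orador, 1,655 units, ¥316,882.85):
Base rate for 5621.64.69 is 27%.
Origin Orador qualifies under the Astania–Orador agreement and 5621.64.69 is covered: preferential rate Free applies instead.
Duty = ¥316,882.85 × 0% = ¥0.00.
Line 3 (2811.49.68, Orador, 47 kg, ¥11,513.12):
Base rate for 2811.49.68 is 18% + ¥2.31/kg.
Origin Orador qualifies under the Astania–Orador agreement and 2811.49.68 is covered: preferential rate Free applies instead.
The additional-duty order on 2811.49.68 targets Karador, not Orador; it does not apply.
Duty = ¥11,513.12 × 0% = ¥0.00.
Line 4 (7090.83.42, Karador, 2,725 kg, ¥275,334.00):
Base rate for 7090.83.42 is 5.5% + ¥1.60/kg.
Duty = ¥275,334.00 × 5.5% + 2,725 × ¥1.60 = ¥19,503.37.
Total = ¥194,222.62 + ¥0.00 + ¥0.00 + ¥19,503.37 = ¥213,725.99.

¥213,725.99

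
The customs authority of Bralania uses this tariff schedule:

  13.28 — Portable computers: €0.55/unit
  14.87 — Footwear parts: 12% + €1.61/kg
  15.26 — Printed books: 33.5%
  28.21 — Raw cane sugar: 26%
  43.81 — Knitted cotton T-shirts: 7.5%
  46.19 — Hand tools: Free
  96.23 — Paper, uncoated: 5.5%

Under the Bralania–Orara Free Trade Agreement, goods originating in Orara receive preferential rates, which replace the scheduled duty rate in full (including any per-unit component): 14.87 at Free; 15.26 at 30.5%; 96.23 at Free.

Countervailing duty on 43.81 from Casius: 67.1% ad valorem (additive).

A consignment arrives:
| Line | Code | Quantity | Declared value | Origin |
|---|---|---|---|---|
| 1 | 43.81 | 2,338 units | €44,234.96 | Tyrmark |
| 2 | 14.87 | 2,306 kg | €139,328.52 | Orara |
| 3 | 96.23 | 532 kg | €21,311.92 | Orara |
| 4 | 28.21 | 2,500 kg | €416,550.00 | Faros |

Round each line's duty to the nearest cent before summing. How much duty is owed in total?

€111,620.62

Line 1 (43.81, Tyrmark, 2,338 units, €44,234.96):
Base rate for 43.81 is 7.5%.
The additional-duty order on 43.81 targets Casius, not Tyrmark; it does not apply.
Duty = €44,234.96 × 7.5% = €3,317.62.
Line 2 (14.87, Orara, 2,306 kg, €139,328.52):
Base rate for 14.87 is 12% + €1.61/kg.
Origin Orara qualifies under the Bralania–Orara agreement and 14.87 is covered: preferential rate Free applies instead.
Duty = €139,328.52 × 0% = €0.00.
Line 3 (96.23, Orara, 532 kg, €21,311.92):
Base rate for 96.23 is 5.5%.
Origin Orara qualifies under the Bralania–Orara agreement and 96.23 is covered: preferential rate Free applies instead.
Duty = €21,311.92 × 0% = €0.00.
Line 4 (28.21, Faros, 2,500 kg, €416,550.00):
Base rate for 28.21 is 26%.
Duty = €416,550.00 × 26% = €108,303.00.
Total = €3,317.62 + €0.00 + €0.00 + €108,303.00 = €111,620.62.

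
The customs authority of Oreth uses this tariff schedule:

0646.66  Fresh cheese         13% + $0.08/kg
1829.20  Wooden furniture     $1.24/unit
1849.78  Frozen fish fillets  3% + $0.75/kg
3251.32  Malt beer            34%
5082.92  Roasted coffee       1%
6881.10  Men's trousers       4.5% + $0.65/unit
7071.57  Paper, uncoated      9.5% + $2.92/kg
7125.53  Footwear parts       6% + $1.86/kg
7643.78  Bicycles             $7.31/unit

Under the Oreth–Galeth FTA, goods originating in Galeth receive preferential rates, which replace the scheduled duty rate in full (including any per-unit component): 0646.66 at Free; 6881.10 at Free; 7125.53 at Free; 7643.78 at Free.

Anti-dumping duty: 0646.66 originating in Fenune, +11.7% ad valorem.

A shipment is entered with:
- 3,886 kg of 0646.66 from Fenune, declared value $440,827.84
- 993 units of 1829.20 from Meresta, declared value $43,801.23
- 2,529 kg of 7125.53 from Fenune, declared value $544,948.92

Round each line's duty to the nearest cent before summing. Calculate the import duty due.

$147,827.56

Line 1 (0646.66, Fenune, 3,886 kg, $440,827.84):
Base rate for 0646.66 is 13% + $0.08/kg.
0646.66 has an FTA preferential rate, but origin Fenune is not Galeth; base rate stands.
Additional duty on 0646.66 from Fenune: +11.7%. Applied ad valorem rate: 13% + 11.7% = 24.7%.
Duty = $440,827.84 × 24.7% + 3,886 × $0.08 = $109,195.36.
Line 2 (1829.20, Meresta, 993 units, $43,801.23):
Base rate for 1829.20 is $1.24/unit.
Duty = 993 × $1.24 = $1,231.32.
Line 3 (7125.53, Fenune, 2,529 kg, $544,948.92):
Base rate for 7125.53 is 6% + $1.86/kg.
7125.53 has an FTA preferential rate, but origin Fenune is not Galeth; base rate stands.
Duty = $544,948.92 × 6% + 2,529 × $1.86 = $37,400.88.
Total = $109,195.36 + $1,231.32 + $37,400.88 = $147,827.56.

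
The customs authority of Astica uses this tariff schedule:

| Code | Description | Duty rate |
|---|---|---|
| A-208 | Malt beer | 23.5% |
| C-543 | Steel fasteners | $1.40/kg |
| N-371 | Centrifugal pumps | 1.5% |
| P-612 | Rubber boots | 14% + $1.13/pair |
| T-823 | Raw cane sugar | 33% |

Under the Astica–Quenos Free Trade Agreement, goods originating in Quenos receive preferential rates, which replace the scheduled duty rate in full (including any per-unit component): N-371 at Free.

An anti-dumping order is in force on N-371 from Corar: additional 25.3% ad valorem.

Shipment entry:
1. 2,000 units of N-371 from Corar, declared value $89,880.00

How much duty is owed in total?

Line 1 (N-371, Corar, 2,000 units, $89,880.00):
Base rate for N-371 is 1.5%.
N-371 has an FTA preferential rate, but origin Corar is not Quenos; base rate stands.
Additional duty on N-371 from Corar: +25.3%. Applied ad valorem rate: 1.5% + 25.3% = 26.8%.
Duty = $89,880.00 × 26.8% = $24,087.84.

$24,087.84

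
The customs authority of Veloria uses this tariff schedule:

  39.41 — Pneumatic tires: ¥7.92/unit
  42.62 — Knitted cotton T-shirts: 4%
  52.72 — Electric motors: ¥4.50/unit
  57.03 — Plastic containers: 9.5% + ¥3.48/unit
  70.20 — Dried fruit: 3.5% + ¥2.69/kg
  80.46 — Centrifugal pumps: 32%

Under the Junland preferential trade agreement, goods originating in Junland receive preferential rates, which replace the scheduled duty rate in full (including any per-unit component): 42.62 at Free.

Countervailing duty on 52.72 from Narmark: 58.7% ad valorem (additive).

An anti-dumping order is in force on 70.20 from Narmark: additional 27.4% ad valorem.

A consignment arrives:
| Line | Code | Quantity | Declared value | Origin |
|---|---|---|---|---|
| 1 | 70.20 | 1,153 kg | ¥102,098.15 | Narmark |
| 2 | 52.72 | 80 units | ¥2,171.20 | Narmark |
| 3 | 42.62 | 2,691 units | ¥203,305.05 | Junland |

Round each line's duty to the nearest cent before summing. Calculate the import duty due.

¥36,284.39

Line 1 (70.20, Narmark, 1,153 kg, ¥102,098.15):
Base rate for 70.20 is 3.5% + ¥2.69/kg.
Additional duty on 70.20 from Narmark: +27.4%. Applied ad valorem rate: 3.5% + 27.4% = 30.9%.
Duty = ¥102,098.15 × 30.9% + 1,153 × ¥2.69 = ¥34,649.90.
Line 2 (52.72, Narmark, 80 units, ¥2,171.20):
Base rate for 52.72 is ¥4.50/unit.
Additional duty on 52.72 from Narmark: +58.7% ad valorem. Applied ad valorem rate = 58.7%.
Duty = ¥2,171.20 × 58.7% + 80 × ¥4.50 = ¥1,634.49.
Line 3 (42.62, Junland, 2,691 units, ¥203,305.05):
Base rate for 42.62 is 4%.
Origin Junland qualifies under the Veloria–Junland agreement and 42.62 is covered: preferential rate Free applies instead.
Duty = ¥203,305.05 × 0% = ¥0.00.
Total = ¥34,649.90 + ¥1,634.49 + ¥0.00 = ¥36,284.39.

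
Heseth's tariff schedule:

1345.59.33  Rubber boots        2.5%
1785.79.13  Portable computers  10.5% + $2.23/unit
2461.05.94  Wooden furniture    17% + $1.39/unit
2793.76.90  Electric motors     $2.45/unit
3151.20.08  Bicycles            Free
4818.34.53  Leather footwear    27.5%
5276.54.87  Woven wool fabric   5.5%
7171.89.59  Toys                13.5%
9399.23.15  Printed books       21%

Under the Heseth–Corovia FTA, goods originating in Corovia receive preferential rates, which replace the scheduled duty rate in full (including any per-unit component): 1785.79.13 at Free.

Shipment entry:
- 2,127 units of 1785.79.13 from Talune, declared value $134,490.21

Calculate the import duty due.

Line 1 (1785.79.13, Talune, 2,127 units, $134,490.21):
Base rate for 1785.79.13 is 10.5% + $2.23/unit.
1785.79.13 has an FTA preferential rate, but origin Talune is not Corovia; base rate stands.
Duty = $134,490.21 × 10.5% + 2,127 × $2.23 = $18,864.68.

$18,864.68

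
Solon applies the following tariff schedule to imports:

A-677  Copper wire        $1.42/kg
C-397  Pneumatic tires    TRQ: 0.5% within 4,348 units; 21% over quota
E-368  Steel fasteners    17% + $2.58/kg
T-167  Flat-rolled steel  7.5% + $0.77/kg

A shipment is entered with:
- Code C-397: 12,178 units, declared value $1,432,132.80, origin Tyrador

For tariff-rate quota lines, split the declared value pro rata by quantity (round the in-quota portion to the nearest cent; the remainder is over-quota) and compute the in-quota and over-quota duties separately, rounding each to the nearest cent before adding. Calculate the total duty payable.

Line 1 (C-397, Tyrador, 12,178 units, $1,432,132.80):
Code C-397 is under a tariff-rate quota (threshold 4,348 units). In-quota: 4,348 units at 0.5%; over-quota: 7,830 units at 21%.
Pro-rata value split: in-quota = $1,432,132.80 × 4,348/12,178 = $511,324.80; over-quota = $1,432,132.80 − $511,324.80 = $920,808.00.
In-quota duty = $511,324.80 × 0.5% = $2,556.62. Over-quota duty = $920,808.00 × 21% = $193,369.68.
Line duty = $2,556.62 + $193,369.68 = $195,926.30.

$195,926.30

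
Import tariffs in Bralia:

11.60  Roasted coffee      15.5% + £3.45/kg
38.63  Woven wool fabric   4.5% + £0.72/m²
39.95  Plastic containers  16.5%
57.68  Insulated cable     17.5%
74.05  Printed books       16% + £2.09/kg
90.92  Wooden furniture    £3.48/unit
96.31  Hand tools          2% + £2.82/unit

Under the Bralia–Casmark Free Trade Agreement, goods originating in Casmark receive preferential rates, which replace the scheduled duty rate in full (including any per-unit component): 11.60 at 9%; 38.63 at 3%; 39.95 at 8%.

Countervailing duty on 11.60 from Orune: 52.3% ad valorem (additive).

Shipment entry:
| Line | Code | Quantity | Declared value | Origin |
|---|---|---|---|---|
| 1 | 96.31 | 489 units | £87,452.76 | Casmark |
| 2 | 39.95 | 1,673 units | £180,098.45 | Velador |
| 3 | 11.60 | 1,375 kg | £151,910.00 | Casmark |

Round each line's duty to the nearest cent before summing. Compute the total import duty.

£46,516.18

Line 1 (96.31, Casmark, 489 units, £87,452.76):
Base rate for 96.31 is 2% + £2.82/unit.
Origin Casmark is the FTA partner but 96.31 is not on the preference list; base rate stands.
Duty = £87,452.76 × 2% + 489 × £2.82 = £3,128.04.
Line 2 (39.95, Velador, 1,673 units, £180,098.45):
Base rate for 39.95 is 16.5%.
39.95 has an FTA preferential rate, but origin Velador is not Casmark; base rate stands.
Duty = £180,098.45 × 16.5% = £29,716.24.
Line 3 (11.60, Casmark, 1,375 kg, £151,910.00):
Base rate for 11.60 is 15.5% + £3.45/kg.
Origin Casmark qualifies under the Bralia–Casmark agreement and 11.60 is covered: preferential rate 9% applies instead.
The additional-duty order on 11.60 targets Orune, not Casmark; it does not apply.
Duty = £151,910.00 × 9% = £13,671.90.
Total = £3,128.04 + £29,716.24 + £13,671.90 = £46,516.18.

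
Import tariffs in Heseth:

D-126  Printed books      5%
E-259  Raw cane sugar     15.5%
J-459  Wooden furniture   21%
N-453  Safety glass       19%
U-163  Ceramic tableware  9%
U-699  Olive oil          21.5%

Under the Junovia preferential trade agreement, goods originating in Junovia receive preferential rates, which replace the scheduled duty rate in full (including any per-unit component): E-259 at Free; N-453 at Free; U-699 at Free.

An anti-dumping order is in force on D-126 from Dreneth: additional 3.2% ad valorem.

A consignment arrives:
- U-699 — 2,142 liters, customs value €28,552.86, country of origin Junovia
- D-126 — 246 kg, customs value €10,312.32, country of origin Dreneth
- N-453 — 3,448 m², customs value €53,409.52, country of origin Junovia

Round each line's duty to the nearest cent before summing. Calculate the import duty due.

€845.61

Line 1 (U-699, Junovia, 2,142 liters, €28,552.86):
Base rate for U-699 is 21.5%.
Origin Junovia qualifies under the Heseth–Junovia agreement and U-699 is covered: preferential rate Free applies instead.
Duty = €28,552.86 × 0% = €0.00.
Line 2 (D-126, Dreneth, 246 kg, €10,312.32):
Base rate for D-126 is 5%.
Additional duty on D-126 from Dreneth: +3.2%. Applied ad valorem rate: 5% + 3.2% = 8.2%.
Duty = €10,312.32 × 8.2% = €845.61.
Line 3 (N-453, Junovia, 3,448 m², €53,409.52):
Base rate for N-453 is 19%.
Origin Junovia qualifies under the Heseth–Junovia agreement and N-453 is covered: preferential rate Free applies instead.
Duty = €53,409.52 × 0% = €0.00.
Total = €0.00 + €845.61 + €0.00 = €845.61.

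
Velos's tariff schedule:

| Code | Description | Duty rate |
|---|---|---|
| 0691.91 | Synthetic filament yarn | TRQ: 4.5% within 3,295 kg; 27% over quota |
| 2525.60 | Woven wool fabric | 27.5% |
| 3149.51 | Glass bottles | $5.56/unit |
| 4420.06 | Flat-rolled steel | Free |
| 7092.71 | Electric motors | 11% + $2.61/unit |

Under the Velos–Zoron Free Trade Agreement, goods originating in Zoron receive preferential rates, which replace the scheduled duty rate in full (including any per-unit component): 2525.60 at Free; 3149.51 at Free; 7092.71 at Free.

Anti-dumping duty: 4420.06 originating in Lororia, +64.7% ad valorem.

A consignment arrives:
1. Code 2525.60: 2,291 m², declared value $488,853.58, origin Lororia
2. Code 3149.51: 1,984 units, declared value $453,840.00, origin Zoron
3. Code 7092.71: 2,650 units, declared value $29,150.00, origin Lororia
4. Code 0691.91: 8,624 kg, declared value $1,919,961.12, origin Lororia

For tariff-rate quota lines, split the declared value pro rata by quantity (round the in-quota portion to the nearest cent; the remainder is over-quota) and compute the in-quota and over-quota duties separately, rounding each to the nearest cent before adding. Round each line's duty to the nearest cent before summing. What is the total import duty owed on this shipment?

$497,894.91

Line 1 (2525.60, Lororia, 2,291 m², $488,853.58):
Base rate for 2525.60 is 27.5%.
2525.60 has an FTA preferential rate, but origin Lororia is not Zoron; base rate stands.
Duty = $488,853.58 × 27.5% = $134,434.73.
Line 2 (3149.51, Zoron, 1,984 units, $453,840.00):
Base rate for 3149.51 is $5.56/unit.
Origin Zoron qualifies under the Velos–Zoron agreement and 3149.51 is covered: preferential rate Free applies instead.
Duty = $453,840.00 × 0% = $0.00.
Line 3 (7092.71, Lororia, 2,650 units, $29,150.00):
Base rate for 7092.71 is 11% + $2.61/unit.
7092.71 has an FTA preferential rate, but origin Lororia is not Zoron; base rate stands.
Duty = $29,150.00 × 11% + 2,650 × $2.61 = $10,123.00.
Line 4 (0691.91, Lororia, 8,624 kg, $1,919,961.12):
Code 0691.91 is under a tariff-rate quota (threshold 3,295 kg). In-quota: 3,295 kg at 4.5%; over-quota: 5,329 kg at 27%.
Pro-rata value split: in-quota = $1,919,961.12 × 3,295/8,624 = $733,565.85; over-quota = $1,919,961.12 − $733,565.85 = $1,186,395.27.
In-quota duty = $733,565.85 × 4.5% = $33,010.46. Over-quota duty = $1,186,395.27 × 27% = $320,326.72.
Line duty = $33,010.46 + $320,326.72 = $353,337.18.
Total = $134,434.73 + $0.00 + $10,123.00 + $353,337.18 = $497,894.91.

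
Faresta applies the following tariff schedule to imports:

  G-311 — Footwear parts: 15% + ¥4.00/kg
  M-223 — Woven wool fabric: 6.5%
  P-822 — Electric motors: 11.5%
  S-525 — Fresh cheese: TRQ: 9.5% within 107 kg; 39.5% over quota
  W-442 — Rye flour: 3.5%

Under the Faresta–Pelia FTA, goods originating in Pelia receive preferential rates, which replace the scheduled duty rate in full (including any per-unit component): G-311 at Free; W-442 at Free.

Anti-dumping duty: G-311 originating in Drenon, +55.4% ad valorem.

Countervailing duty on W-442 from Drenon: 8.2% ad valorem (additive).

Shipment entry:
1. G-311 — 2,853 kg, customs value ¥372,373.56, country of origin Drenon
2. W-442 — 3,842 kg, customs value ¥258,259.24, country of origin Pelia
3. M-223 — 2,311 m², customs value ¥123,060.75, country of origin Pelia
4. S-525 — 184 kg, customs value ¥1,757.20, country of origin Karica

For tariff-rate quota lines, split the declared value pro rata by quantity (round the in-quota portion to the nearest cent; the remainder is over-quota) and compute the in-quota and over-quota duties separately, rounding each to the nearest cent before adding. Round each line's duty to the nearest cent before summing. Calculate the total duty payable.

Line 1 (G-311, Drenon, 2,853 kg, ¥372,373.56):
Base rate for G-311 is 15% + ¥4.00/kg.
G-311 has an FTA preferential rate, but origin Drenon is not Pelia; base rate stands.
Additional duty on G-311 from Drenon: +55.4%. Applied ad valorem rate: 15% + 55.4% = 70.4%.
Duty = ¥372,373.56 × 70.4% + 2,853 × ¥4.00 = ¥273,562.99.
Line 2 (W-442, Pelia, 3,842 kg, ¥258,259.24):
Base rate for W-442 is 3.5%.
Origin Pelia qualifies under the Faresta–Pelia agreement and W-442 is covered: preferential rate Free applies instead.
The additional-duty order on W-442 targets Drenon, not Pelia; it does not apply.
Duty = ¥258,259.24 × 0% = ¥0.00.
Line 3 (M-223, Pelia, 2,311 m², ¥123,060.75):
Base rate for M-223 is 6.5%.
Origin Pelia is the FTA partner but M-223 is not on the preference list; base rate stands.
Duty = ¥123,060.75 × 6.5% = ¥7,998.95.
Line 4 (S-525, Karica, 184 kg, ¥1,757.20):
Code S-525 is under a tariff-rate quota (threshold 107 kg). In-quota: 107 kg at 9.5%; over-quota: 77 kg at 39.5%.
Pro-rata value split: in-quota = ¥1,757.20 × 107/184 = ¥1,021.85; over-quota = ¥1,757.20 − ¥1,021.85 = ¥735.35.
In-quota duty = ¥1,021.85 × 9.5% = ¥97.08. Over-quota duty = ¥735.35 × 39.5% = ¥290.46.
Line duty = ¥97.08 + ¥290.46 = ¥387.54.
Total = ¥273,562.99 + ¥0.00 + ¥7,998.95 + ¥387.54 = ¥281,949.48.

¥281,949.48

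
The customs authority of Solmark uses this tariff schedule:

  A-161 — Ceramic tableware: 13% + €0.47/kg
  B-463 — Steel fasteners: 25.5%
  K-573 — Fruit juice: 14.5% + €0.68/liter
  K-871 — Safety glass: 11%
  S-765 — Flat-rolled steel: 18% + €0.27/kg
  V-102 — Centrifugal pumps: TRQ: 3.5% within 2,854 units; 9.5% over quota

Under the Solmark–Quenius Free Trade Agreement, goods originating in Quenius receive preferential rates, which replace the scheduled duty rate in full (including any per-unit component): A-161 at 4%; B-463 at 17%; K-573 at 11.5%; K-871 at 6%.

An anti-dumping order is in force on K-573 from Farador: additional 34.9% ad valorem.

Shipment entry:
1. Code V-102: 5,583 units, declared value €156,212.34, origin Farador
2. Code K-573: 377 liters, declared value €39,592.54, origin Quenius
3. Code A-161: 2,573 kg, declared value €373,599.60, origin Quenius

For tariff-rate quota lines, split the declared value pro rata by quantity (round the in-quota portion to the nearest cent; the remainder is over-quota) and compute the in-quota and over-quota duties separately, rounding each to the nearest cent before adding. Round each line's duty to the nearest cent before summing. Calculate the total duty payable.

Line 1 (V-102, Farador, 5,583 units, €156,212.34):
Code V-102 is under a tariff-rate quota (threshold 2,854 units). In-quota: 2,854 units at 3.5%; over-quota: 2,729 units at 9.5%.
Pro-rata value split: in-quota = €156,212.34 × 2,854/5,583 = €79,854.92; over-quota = €156,212.34 − €79,854.92 = €76,357.42.
In-quota duty = €79,854.92 × 3.5% = €2,794.92. Over-quota duty = €76,357.42 × 9.5% = €7,253.95.
Line duty = €2,794.92 + €7,253.95 = €10,048.87.
Line 2 (K-573, Quenius, 377 liters, €39,592.54):
Base rate for K-573 is 14.5% + €0.68/liter.
Origin Quenius qualifies under the Solmark–Quenius agreement and K-573 is covered: preferential rate 11.5% applies instead.
The additional-duty order on K-573 targets Farador, not Quenius; it does not apply.
Duty = €39,592.54 × 11.5% = €4,553.14.
Line 3 (A-161, Quenius, 2,573 kg, €373,599.60):
Base rate for A-161 is 13% + €0.47/kg.
Origin Quenius qualifies under the Solmark–Quenius agreement and A-161 is covered: preferential rate 4% applies instead.
Duty = €373,599.60 × 4% = €14,943.98.
Total = €10,048.87 + €4,553.14 + €14,943.98 = €29,545.99.

€29,545.99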